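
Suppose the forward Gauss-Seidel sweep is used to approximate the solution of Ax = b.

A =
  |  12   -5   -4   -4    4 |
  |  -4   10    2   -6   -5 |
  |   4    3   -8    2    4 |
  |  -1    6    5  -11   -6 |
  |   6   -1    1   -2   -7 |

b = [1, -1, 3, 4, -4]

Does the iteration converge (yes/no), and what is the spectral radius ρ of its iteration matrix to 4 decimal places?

Let D = diag(12, 10, -8, -11, -7); L, U the strict triangles.
GS T = -(D+L)⁻¹U: row 0 first, T[0,2] = -(-4)/(12) = +0.3333; later rows by forward substitution.
  T[0,:] = [+0.0000  +0.4167  +0.3333  +0.3333  -0.3333]
  T[1,:] = [+0.0000  +0.1667  -0.0667  +0.7333  +0.3667]
  T[2,:] = [+0.0000  +0.2708  +0.1417  +0.6917  +0.4708]
  T[3,:] = [+0.0000  +0.1761  -0.0023  +0.6841  -0.1011]
  T[4,:] = [+0.0000  +0.3217  +0.3161  +0.0843  -0.2419]
eigenvalue magnitudes: 0.8251, 0.6139, 0.5008, 0.0384, 0.0000.
ρ(T) = max|λ| = 0.8251; 0.8251 < 1 ⇒ converges.

yes, ρ = 0.8251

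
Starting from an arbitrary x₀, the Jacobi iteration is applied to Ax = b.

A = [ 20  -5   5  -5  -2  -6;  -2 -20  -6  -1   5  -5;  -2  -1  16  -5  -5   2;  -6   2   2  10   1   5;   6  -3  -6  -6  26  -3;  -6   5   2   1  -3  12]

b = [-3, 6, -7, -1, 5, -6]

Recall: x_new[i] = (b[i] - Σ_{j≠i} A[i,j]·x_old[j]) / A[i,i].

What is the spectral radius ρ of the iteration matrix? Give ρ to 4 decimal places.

A = D + L + U where D = diag(20, -20, 16, 10, 26, 12).
Jacobi: T = -D⁻¹(L+U), T[5,0] = -(-6)/(12) = +0.5000; T[5,5] = 0.
  T[0,:] = [+0.0000  +0.2500  -0.2500  +0.2500  +0.1000  +0.3000]
  T[1,:] = [-0.1000  +0.0000  -0.3000  -0.0500  +0.2500  -0.2500]
  T[2,:] = [+0.1250  +0.0625  +0.0000  +0.3125  +0.3125  -0.1250]
  T[3,:] = [+0.6000  -0.2000  -0.2000  +0.0000  -0.1000  -0.5000]
  T[4,:] = [-0.2308  +0.1154  +0.2308  +0.2308  +0.0000  +0.1154]
  T[5,:] = [+0.5000  -0.4167  -0.1667  -0.0833  +0.2500  +0.0000]
eigenvalue magnitudes: 0.8584, 0.4690, 0.4486, 0.4486, 0.2105, 0.2105.
ρ = 0.8584; 0.8584 < 1, so it converges for any x₀.

0.8584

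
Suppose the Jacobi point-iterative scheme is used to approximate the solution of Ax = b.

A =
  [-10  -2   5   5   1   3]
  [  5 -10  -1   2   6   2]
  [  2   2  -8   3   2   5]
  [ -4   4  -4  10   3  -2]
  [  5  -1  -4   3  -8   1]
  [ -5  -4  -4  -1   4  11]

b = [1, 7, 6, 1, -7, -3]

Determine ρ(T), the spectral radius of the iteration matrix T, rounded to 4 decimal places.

Let D = diag(-10, -10, -8, 10, -8, 11); L, U the strict triangles.
Jacobi: T = -D⁻¹(L+U), T[0,1] = -(-2)/(-10) = -0.2000; T[0,0] = 0.
  T[0,:] = [+0.0000 -0.2000 +0.5000 +0.5000 +0.1000 +0.3000]
  T[1,:] = [+0.5000 +0.0000 -0.1000 +0.2000 +0.6000 +0.2000]
  T[2,:] = [+0.2500 +0.2500 +0.0000 +0.3750 +0.2500 +0.6250]
  T[3,:] = [+0.4000 -0.4000 +0.4000 +0.0000 -0.3000 +0.2000]
  T[4,:] = [+0.6250 -0.1250 -0.5000 +0.3750 +0.0000 +0.1250]
  T[5,:] = [+0.4545 +0.3636 +0.3636 +0.0909 -0.3636 +0.0000]
|λ(T)| sorted: 1.1202, 0.6935, 0.6935, 0.6375, 0.6375, 0.4167.
ρ = 1.1202; 1.1202 > 1, so it fails to converge.

1.1202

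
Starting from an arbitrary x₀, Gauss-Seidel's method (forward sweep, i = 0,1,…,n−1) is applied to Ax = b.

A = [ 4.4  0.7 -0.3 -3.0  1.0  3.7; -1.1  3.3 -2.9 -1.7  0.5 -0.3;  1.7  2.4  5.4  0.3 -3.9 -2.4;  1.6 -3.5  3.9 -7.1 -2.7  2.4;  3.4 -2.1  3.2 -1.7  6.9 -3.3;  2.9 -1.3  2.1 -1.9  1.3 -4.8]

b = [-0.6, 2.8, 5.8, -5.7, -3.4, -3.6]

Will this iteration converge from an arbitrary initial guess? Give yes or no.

Diagonal D = diag(4.4, 3.3, 5.4, -7.1, 6.9, -4.8); L, U strict lower/upper.
Gauss-Seidel: T = -(D+L)⁻¹U, row 0 first, T[0,4] = -(1)/(4.4) = -0.2273; later rows by forward substitution.
  T[0,:] = [+0.0000, -0.1591, +0.0682, +0.6818, -0.2273, -0.8409]
  T[1,:] = [+0.0000, -0.0530, +0.9015, +0.7424, -0.2273, -0.1894]
  T[2,:] = [+0.0000, +0.0737, -0.4221, -0.6002, +0.8948, +0.7934]
  T[3,:] = [+0.0000, +0.0307, -0.6609, -0.5420, +0.1720, +0.6777]
  T[4,:] = [+0.0000, +0.0357, +0.2737, +0.0348, -0.3298, +0.6340]
  T[5,:] = [+0.0000, -0.0520, -0.0519, +0.1723, +0.1583, -0.2062]
moduli |λ_i(T)| = 1.3714, 0.7208, 0.3491, 0.3491, 0.0071, 0.0000.
spectral radius ρ = 1.3714; 1.3714 > 1 ⇒ diverges.

no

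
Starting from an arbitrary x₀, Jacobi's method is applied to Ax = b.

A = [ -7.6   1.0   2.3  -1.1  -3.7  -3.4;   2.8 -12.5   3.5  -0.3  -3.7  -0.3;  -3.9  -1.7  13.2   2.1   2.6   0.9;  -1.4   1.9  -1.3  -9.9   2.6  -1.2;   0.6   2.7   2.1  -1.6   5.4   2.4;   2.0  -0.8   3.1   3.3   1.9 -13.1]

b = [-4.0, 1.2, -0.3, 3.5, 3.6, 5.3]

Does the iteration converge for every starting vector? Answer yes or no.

yes

Let D = diag(-7.6, -12.5, 13.2, -9.9, 5.4, -13.1); L, U the strict triangles.
T_J = -D⁻¹(L+U): T[5,2] = -(3.1)/(-13.1) = +0.2366; T[5,5] = 0.
  T[0,:] = [+0.0000 +0.1316 +0.3026 -0.1447 -0.4868 -0.4474]
  T[1,:] = [+0.2240 +0.0000 +0.2800 -0.0240 -0.2960 -0.0240]
  T[2,:] = [+0.2955 +0.1288 +0.0000 -0.1591 -0.1970 -0.0682]
  T[3,:] = [-0.1414 +0.1919 -0.1313 +0.0000 +0.2626 -0.1212]
  T[4,:] = [-0.1111 -0.5000 -0.3889 +0.2963 +0.0000 -0.4444]
  T[5,:] = [+0.1527 -0.0611 +0.2366 +0.2519 +0.1450 +0.0000]
|roots of det(T-λI)|: 0.8996, 0.4302, 0.4302, 0.3895, 0.3895, 0.0114.
spectral radius ρ = 0.8996; 0.8996 < 1, so it converges for any x₀.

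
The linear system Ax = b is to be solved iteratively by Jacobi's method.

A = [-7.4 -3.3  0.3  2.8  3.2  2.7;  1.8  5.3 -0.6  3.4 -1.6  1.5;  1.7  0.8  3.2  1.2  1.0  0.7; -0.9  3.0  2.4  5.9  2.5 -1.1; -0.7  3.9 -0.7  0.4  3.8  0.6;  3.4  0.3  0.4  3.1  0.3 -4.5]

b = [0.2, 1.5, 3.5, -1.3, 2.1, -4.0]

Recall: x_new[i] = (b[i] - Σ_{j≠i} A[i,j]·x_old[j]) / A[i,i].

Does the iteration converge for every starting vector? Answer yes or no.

no

Split A = D + L + U, D = diag(-7.4, 5.3, 3.2, 5.9, 3.8, -4.5).
Jacobi T = -D⁻¹(L+U): T[2,3] = -(1.2)/(3.2) = -0.3750; T[2,2] = 0.
  T[0,:] = [+0.0000 -0.4459 +0.0405 +0.3784 +0.4324 +0.3649]
  T[1,:] = [-0.3396 +0.0000 +0.1132 -0.6415 +0.3019 -0.2830]
  T[2,:] = [-0.5312 -0.2500 +0.0000 -0.3750 -0.3125 -0.2188]
  T[3,:] = [+0.1525 -0.5085 -0.4068 +0.0000 -0.4237 +0.1864]
  T[4,:] = [+0.1842 -1.0263 +0.1842 -0.1053 +0.0000 -0.1579]
  T[5,:] = [+0.7556 +0.0667 +0.0889 +0.6889 +0.0667 +0.0000]
|roots of det(T-λI)|: 1.1973, 0.6889, 0.6353, 0.6353, 0.5858, 0.1248.
ρ = 1.1973; 1.1973 > 1, so it fails to converge.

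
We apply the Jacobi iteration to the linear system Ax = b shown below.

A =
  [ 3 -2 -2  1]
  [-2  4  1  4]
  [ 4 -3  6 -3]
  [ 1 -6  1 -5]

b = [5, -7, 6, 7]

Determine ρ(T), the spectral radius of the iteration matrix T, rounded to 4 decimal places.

1.2693

Split A = D + L + U, D = diag(3, 4, 6, -5).
T_J = -D⁻¹(L+U): T[3,0] = -(1)/(-5) = +0.2000; T[3,3] = 0.
  T[0,:] = [+0.0000  +0.6667  +0.6667  -0.3333]
  T[1,:] = [+0.5000  +0.0000  -0.2500  -1.0000]
  T[2,:] = [-0.6667  +0.5000  +0.0000  +0.5000]
  T[3,:] = [+0.2000  -1.2000  +0.2000  +0.0000]
moduli |λ_i(T)| = 1.2693, 0.9254, 0.5437, 0.5437.
spectral radius ρ = 1.2693; 1.2693 > 1 ⇒ diverges.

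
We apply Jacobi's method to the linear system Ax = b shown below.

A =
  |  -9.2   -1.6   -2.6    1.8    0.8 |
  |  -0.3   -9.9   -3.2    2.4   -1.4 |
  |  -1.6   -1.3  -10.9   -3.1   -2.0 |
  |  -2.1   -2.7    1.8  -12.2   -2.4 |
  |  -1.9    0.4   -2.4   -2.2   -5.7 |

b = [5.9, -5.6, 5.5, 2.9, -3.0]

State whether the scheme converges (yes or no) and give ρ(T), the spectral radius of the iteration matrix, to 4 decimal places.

Let D = diag(-9.2, -9.9, -10.9, -12.2, -5.7); L, U the strict triangles.
T_J = -D⁻¹(L+U): T[4,0] = -(-1.9)/(-5.7) = -0.3333; T[4,4] = 0.
  T[0,:] = [+0.0000, -0.1739, -0.2826, +0.1957, +0.0870]
  T[1,:] = [-0.0303, +0.0000, -0.3232, +0.2424, -0.1414]
  T[2,:] = [-0.1468, -0.1193, +0.0000, -0.2844, -0.1835]
  T[3,:] = [-0.1721, -0.2213, +0.1475, +0.0000, -0.1967]
  T[4,:] = [-0.3333, +0.0702, -0.4211, -0.3860, +0.0000]
|eigenvalues of T|: 0.5395, 0.2985, 0.2985, 0.2742, 0.2742.
ρ = 0.5395; 0.5395 < 1: convergent.

yes, ρ = 0.5395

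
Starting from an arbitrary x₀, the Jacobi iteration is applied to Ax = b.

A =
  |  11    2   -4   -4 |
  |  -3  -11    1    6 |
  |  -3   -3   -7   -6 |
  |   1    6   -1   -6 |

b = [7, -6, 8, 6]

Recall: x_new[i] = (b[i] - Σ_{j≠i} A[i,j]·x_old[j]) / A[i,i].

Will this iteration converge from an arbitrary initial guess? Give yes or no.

A = D + L + U where D = diag(11, -11, -7, -6).
T_J = -D⁻¹(L+U): T[1,0] = -(-3)/(-11) = -0.2727; T[1,1] = 0.
  T[0,:] = [+0.0000 -0.1818 +0.3636 +0.3636]
  T[1,:] = [-0.2727 +0.0000 +0.0909 +0.5455]
  T[2,:] = [-0.4286 -0.4286 +0.0000 -0.8571]
  T[3,:] = [+0.1667 +1.0000 -0.1667 +0.0000]
|roots of det(T-λI)|: 0.9405, 0.7976, 0.4085, 0.4085.
spectral radius ρ = 0.9405; 0.9405 < 1 ⇒ converges.

yes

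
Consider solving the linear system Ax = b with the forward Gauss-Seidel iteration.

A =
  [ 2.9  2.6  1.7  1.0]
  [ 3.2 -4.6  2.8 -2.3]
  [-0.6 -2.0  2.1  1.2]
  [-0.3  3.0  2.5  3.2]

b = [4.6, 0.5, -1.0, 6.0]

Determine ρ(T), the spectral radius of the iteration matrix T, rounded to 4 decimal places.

1.4197

Split A = D + L + U, D = diag(2.9, -4.6, 2.1, 3.2).
Gauss-Seidel: T = -(D+L)⁻¹U, row 0 first, T[0,2] = -(1.7)/(2.9) = -0.5862; later rows by forward substitution.
  T[0,:] = [+0.0000, -0.8966, -0.5862, -0.3448]
  T[1,:] = [+0.0000, -0.6237, +0.2009, -0.7399]
  T[2,:] = [+0.0000, -0.8501, +0.0238, -1.3746]
  T[3,:] = [+0.0000, +1.1648, -0.2619, +1.7352]
|λ(T)| sorted: 1.4197, 0.1435, 0.1435, 0.0000.
ρ(T) = max|λ| = 1.4197; 1.4197 > 1, so it fails to converge.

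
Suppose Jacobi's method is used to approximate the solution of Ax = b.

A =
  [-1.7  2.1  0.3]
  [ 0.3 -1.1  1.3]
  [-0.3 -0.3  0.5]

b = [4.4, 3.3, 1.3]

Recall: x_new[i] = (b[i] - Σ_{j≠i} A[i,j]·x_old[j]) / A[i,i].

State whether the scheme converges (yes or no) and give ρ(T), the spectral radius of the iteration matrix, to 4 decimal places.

no, ρ = 1.3499

A = D + L + U where D = diag(-1.7, -1.1, 0.5).
T_J = -D⁻¹(L+U): T[1,0] = -(0.3)/(-1.1) = +0.2727; T[1,1] = 0.
  T[0,:] = [+0.0000 +1.2353 +0.1765]
  T[1,:] = [+0.2727 +0.0000 +1.1818]
  T[2,:] = [+0.6000 +0.6000 +0.0000]
|roots of det(T-λI)|: 1.3499, 0.8187, 0.8187.
ρ = 1.3499; 1.3499 > 1, so it fails to converge.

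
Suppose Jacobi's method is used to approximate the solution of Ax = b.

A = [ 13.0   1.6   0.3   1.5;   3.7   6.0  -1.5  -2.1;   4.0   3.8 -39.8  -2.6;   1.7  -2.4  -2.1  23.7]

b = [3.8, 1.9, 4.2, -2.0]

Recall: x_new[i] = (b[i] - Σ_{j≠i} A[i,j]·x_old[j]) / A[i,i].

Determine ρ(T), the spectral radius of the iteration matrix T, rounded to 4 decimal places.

Write A = D+L+U with D = diag(13, 6, -39.8, 23.7).
Jacobi T = -D⁻¹(L+U): T[0,1] = -(1.6)/(13) = -0.1231; T[0,0] = 0.
  T[0,:] = [+0.0000, -0.1231, -0.0231, -0.1154]
  T[1,:] = [-0.6167, +0.0000, +0.2500, +0.3500]
  T[2,:] = [+0.1005, +0.0955, +0.0000, -0.0653]
  T[3,:] = [-0.0717, +0.1013, +0.0886, +0.0000]
|roots of det(T-λI)|: 0.3972, 0.3311, 0.0575, 0.0087.
ρ(T) = max|λ| = 0.3972; 0.3972 < 1 ⇒ converges.

0.3972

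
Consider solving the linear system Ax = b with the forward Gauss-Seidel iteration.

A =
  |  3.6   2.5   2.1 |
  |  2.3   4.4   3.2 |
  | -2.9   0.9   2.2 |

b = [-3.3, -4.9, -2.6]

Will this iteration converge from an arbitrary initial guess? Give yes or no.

yes

A = D + L + U where D = diag(3.6, 4.4, 2.2).
GS T = -(D+L)⁻¹U: row 0 first, T[0,2] = -(2.1)/(3.6) = -0.5833; later rows by forward substitution.
  T[0,:] = [+0.0000 -0.6944 -0.5833]
  T[1,:] = [+0.0000 +0.3630 -0.4223]
  T[2,:] = [+0.0000 -1.0639 -0.5962]
eigenvalue magnitudes: 0.9408, 0.7076, 0.0000.
spectral radius ρ = 0.9408; 0.9408 < 1, so it converges for any x₀.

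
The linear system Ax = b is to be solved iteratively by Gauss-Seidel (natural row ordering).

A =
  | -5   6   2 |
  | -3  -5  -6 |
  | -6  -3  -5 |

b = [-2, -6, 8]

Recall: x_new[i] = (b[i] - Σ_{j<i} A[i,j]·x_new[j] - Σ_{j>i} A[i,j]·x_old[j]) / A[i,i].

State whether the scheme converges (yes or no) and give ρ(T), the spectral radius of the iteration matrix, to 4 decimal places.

Diagonal D = diag(-5, -5, -5); L, U strict lower/upper.
T_GS = -(D+L)⁻¹U: row 0 first, T[0,1] = -(6)/(-5) = +1.2000; later rows by forward substitution.
  T[0,:] = [+0.0000  +1.2000  +0.4000]
  T[1,:] = [+0.0000  -0.7200  -1.4400]
  T[2,:] = [+0.0000  -1.0080  +0.3840]
|roots of det(T-λI)|: 1.4932, 1.1572, 0.0000.
spectral radius ρ = 1.4932; 1.4932 > 1 ⇒ diverges.

no, ρ = 1.4932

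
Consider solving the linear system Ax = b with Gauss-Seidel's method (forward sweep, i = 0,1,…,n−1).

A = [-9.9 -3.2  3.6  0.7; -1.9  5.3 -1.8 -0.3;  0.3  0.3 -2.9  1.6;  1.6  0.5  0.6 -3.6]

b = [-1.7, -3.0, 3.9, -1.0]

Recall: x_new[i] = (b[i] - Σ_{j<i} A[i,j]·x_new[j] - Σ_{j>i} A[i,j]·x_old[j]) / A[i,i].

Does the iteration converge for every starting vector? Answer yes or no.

yes

A = D + L + U where D = diag(-9.9, 5.3, -2.9, -3.6).
Gauss-Seidel: T = -(D+L)⁻¹U, row 0 first, T[0,2] = -(3.6)/(-9.9) = +0.3636; later rows by forward substitution.
  T[0,:] = [+0.0000, -0.3232, +0.3636, +0.0707]
  T[1,:] = [+0.0000, -0.1159, +0.4700, +0.0820]
  T[2,:] = [+0.0000, -0.0454, +0.0862, +0.5675]
  T[3,:] = [+0.0000, -0.1673, +0.2413, +0.1374]
eigenvalue magnitudes: 0.3813, 0.2657, 0.2657, 0.0000.
spectral radius ρ = 0.3813; 0.3813 < 1 ⇒ converges.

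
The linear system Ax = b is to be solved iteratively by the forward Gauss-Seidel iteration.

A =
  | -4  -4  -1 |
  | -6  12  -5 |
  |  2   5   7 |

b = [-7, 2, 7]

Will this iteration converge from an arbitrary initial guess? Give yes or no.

Split A = D + L + U, D = diag(-4, 12, 7).
GS T = -(D+L)⁻¹U: row 0 first, T[0,1] = -(-4)/(-4) = -1.0000; later rows by forward substitution.
  T[0,:] = [+0.0000  -1.0000  -0.2500]
  T[1,:] = [+0.0000  -0.5000  +0.2917]
  T[2,:] = [+0.0000  +0.6429  -0.1369]
moduli |λ_i(T)| = 0.7880, 0.1511, 0.0000.
ρ = 0.7880; 0.7880 < 1: convergent.

yes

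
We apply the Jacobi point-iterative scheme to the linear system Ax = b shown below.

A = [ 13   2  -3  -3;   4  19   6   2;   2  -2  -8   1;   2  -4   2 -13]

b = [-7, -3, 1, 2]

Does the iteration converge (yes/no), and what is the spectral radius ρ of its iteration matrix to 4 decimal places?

yes, ρ = 0.6225

Diagonal D = diag(13, 19, -8, -13); L, U strict lower/upper.
T_J = -D⁻¹(L+U): T[3,2] = -(2)/(-13) = +0.1538; T[3,3] = 0.
  T[0,:] = [+0.0000, -0.1538, +0.2308, +0.2308]
  T[1,:] = [-0.2105, +0.0000, -0.3158, -0.1053]
  T[2,:] = [+0.2500, -0.2500, +0.0000, +0.1250]
  T[3,:] = [+0.1538, -0.3077, +0.1538, +0.0000]
|roots of det(T-λI)|: 0.6225, 0.3045, 0.1857, 0.1857.
spectral radius ρ = 0.6225; 0.6225 < 1: convergent.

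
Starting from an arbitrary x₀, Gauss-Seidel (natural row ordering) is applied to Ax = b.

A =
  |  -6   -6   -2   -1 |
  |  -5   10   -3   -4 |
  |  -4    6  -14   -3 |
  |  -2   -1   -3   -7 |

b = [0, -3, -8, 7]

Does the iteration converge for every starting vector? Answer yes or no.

Split A = D + L + U, D = diag(-6, 10, -14, -7).
Gauss-Seidel: T = -(D+L)⁻¹U, row 0 first, T[0,3] = -(-1)/(-6) = -0.1667; later rows by forward substitution.
  T[0,:] = [+0.0000  -1.0000  -0.3333  -0.1667]
  T[1,:] = [+0.0000  -0.5000  +0.1333  +0.3167]
  T[2,:] = [+0.0000  +0.0714  +0.1524  -0.0310]
  T[3,:] = [+0.0000  +0.3265  +0.0109  +0.0156]
|roots of det(T-λI)|: 0.6654, 0.1802, 0.1532, 0.0000.
spectral radius ρ = 0.6654; 0.6654 < 1, so it converges for any x₀.

yes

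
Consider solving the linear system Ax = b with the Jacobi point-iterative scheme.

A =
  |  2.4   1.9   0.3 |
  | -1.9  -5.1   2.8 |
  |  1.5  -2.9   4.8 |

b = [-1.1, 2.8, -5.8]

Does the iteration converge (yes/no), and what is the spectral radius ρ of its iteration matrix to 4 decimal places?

yes, ρ = 0.9188

Diagonal D = diag(2.4, -5.1, 4.8); L, U strict lower/upper.
T_J = -D⁻¹(L+U): T[2,0] = -(1.5)/(4.8) = -0.3125; T[2,2] = 0.
  T[0,:] = [+0.0000, -0.7917, -0.1250]
  T[1,:] = [-0.3725, +0.0000, +0.5490]
  T[2,:] = [-0.3125, +0.6042, +0.0000]
|eigenvalues of T|: 0.9188, 0.6399, 0.2789.
ρ(T) = max|λ| = 0.9188; 0.9188 < 1: convergent.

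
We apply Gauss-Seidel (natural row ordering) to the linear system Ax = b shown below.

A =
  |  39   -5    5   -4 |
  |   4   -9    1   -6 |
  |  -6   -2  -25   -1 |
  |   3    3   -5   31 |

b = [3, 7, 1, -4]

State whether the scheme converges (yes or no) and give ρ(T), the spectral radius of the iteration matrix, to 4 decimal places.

yes, ρ = 0.1738

Split A = D + L + U, D = diag(39, -9, -25, 31).
GS T = -(D+L)⁻¹U: row 0 first, T[0,3] = -(-4)/(39) = +0.1026; later rows by forward substitution.
  T[0,:] = [+0.0000  +0.1282  -0.1282  +0.1026]
  T[1,:] = [+0.0000  +0.0570  +0.0541  -0.6211]
  T[2,:] = [+0.0000  -0.0353  +0.0264  -0.0149]
  T[3,:] = [+0.0000  -0.0236  +0.0114  +0.0478]
|eigenvalues of T|: 0.1738, 0.0330, 0.0096, 0.0000.
ρ = 0.1738; 0.1738 < 1: convergent.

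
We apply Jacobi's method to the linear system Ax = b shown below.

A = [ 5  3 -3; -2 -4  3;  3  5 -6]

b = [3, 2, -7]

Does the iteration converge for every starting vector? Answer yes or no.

Split A = D + L + U, D = diag(5, -4, -6).
T_J = -D⁻¹(L+U): T[0,1] = -(3)/(5) = -0.6000; T[0,0] = 0.
  T[0,:] = [+0.0000 -0.6000 +0.6000]
  T[1,:] = [-0.5000 +0.0000 +0.7500]
  T[2,:] = [+0.5000 +0.8333 +0.0000]
|eigenvalues of T|: 1.2651, 0.7896, 0.4755.
ρ(T) = max|λ| = 1.2651; 1.2651 > 1, so it fails to converge.

no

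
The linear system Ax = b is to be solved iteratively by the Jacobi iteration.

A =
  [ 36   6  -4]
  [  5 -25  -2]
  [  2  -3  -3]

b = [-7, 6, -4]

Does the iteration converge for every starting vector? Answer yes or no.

yes

Diagonal D = diag(36, -25, -3); L, U strict lower/upper.
Jacobi: T = -D⁻¹(L+U), T[2,0] = -(2)/(-3) = +0.6667; T[2,2] = 0.
  T[0,:] = [+0.0000, -0.1667, +0.1111]
  T[1,:] = [+0.2000, +0.0000, -0.0800]
  T[2,:] = [+0.6667, -1.0000, +0.0000]
moduli |λ_i(T)| = 0.3933, 0.2656, 0.1277.
ρ(T) = max|λ| = 0.3933; 0.3933 < 1 ⇒ converges.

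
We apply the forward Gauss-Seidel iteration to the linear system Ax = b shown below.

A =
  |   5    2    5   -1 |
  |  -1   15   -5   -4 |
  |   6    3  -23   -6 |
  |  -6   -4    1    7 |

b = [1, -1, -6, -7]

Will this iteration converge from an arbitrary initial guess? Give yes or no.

Diagonal D = diag(5, 15, -23, 7); L, U strict lower/upper.
T_GS = -(D+L)⁻¹U: row 0 first, T[0,3] = -(-1)/(5) = +0.2000; later rows by forward substitution.
  T[0,:] = [+0.0000, -0.4000, -1.0000, +0.2000]
  T[1,:] = [+0.0000, -0.0267, +0.2667, +0.2800]
  T[2,:] = [+0.0000, -0.1078, -0.2261, -0.1722]
  T[3,:] = [+0.0000, -0.3427, -0.6725, +0.3560]
|roots of det(T-λI)|: 0.4342, 0.2620, 0.2620, 0.0000.
ρ(T) = max|λ| = 0.4342; 0.4342 < 1, so it converges for any x₀.

yes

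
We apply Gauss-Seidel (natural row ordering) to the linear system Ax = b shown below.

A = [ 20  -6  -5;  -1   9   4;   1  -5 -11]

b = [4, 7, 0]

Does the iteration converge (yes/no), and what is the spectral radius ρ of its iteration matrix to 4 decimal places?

yes, ρ = 0.1770

A = D + L + U where D = diag(20, 9, -11).
T_GS = -(D+L)⁻¹U: row 0 first, T[0,1] = -(-6)/(20) = +0.3000; later rows by forward substitution.
  T[0,:] = [+0.0000 +0.3000 +0.2500]
  T[1,:] = [+0.0000 +0.0333 -0.4167]
  T[2,:] = [+0.0000 +0.0121 +0.2121]
|λ(T)| sorted: 0.1770, 0.0685, 0.0000.
spectral radius ρ = 0.1770; 0.1770 < 1 ⇒ converges.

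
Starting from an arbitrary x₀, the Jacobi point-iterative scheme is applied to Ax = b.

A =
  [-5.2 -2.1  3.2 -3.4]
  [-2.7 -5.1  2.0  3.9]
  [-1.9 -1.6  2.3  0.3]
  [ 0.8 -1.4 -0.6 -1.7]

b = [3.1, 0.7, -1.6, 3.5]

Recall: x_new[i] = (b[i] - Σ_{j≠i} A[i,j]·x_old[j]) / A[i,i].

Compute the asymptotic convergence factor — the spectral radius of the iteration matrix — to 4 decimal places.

1.1477

Split A = D + L + U, D = diag(-5.2, -5.1, 2.3, -1.7).
Jacobi: T = -D⁻¹(L+U), T[0,2] = -(3.2)/(-5.2) = +0.6154; T[0,0] = 0.
  T[0,:] = [+0.0000  -0.4038  +0.6154  -0.6538]
  T[1,:] = [-0.5294  +0.0000  +0.3922  +0.7647]
  T[2,:] = [+0.8261  +0.6957  +0.0000  -0.1304]
  T[3,:] = [+0.4706  -0.8235  -0.3529  +0.0000]
|λ(T)| sorted: 1.1477, 0.9467, 0.9467, 0.6830.
ρ(T) = max|λ| = 1.1477; 1.1477 > 1 ⇒ diverges.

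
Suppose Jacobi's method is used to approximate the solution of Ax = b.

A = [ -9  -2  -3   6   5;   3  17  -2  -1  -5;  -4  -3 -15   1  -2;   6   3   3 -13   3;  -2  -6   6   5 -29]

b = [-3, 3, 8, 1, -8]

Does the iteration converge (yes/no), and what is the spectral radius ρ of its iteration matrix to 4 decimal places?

Write A = D+L+U with D = diag(-9, 17, -15, -13, -29).
Jacobi T = -D⁻¹(L+U): T[3,1] = -(3)/(-13) = +0.2308; T[3,3] = 0.
  T[0,:] = [+0.0000  -0.2222  -0.3333  +0.6667  +0.5556]
  T[1,:] = [-0.1765  +0.0000  +0.1176  +0.0588  +0.2941]
  T[2,:] = [-0.2667  -0.2000  +0.0000  +0.0667  -0.1333]
  T[3,:] = [+0.4615  +0.2308  +0.2308  +0.0000  +0.2308]
  T[4,:] = [-0.0690  -0.2069  +0.2069  +0.1724  +0.0000]
eigenvalue magnitudes: 0.7177, 0.5782, 0.2792, 0.2792, 0.0180.
ρ = 0.7177; 0.7177 < 1, so it converges for any x₀.

yes, ρ = 0.7177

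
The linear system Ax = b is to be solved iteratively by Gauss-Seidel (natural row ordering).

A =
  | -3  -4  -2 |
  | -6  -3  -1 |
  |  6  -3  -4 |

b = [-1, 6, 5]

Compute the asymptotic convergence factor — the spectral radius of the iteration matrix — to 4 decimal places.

1.3947

A = D + L + U where D = diag(-3, -3, -4).
GS T = -(D+L)⁻¹U: row 0 first, T[0,2] = -(-2)/(-3) = -0.6667; later rows by forward substitution.
  T[0,:] = [+0.0000 -1.3333 -0.6667]
  T[1,:] = [+0.0000 +2.6667 +1.0000]
  T[2,:] = [+0.0000 -4.0000 -1.7500]
|λ(T)| sorted: 1.3947, 0.4780, 0.0000.
spectral radius ρ = 1.3947; 1.3947 > 1 ⇒ diverges.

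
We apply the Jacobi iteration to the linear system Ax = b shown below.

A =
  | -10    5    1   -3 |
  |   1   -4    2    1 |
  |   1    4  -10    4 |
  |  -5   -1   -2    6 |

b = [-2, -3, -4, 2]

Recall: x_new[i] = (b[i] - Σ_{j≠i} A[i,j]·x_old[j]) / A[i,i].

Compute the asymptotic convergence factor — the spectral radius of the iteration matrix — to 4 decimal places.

0.8314

Let D = diag(-10, -4, -10, 6); L, U the strict triangles.
T_J = -D⁻¹(L+U): T[0,2] = -(1)/(-10) = +0.1000; T[0,0] = 0.
  T[0,:] = [+0.0000  +0.5000  +0.1000  -0.3000]
  T[1,:] = [+0.2500  +0.0000  +0.5000  +0.2500]
  T[2,:] = [+0.1000  +0.4000  +0.0000  +0.4000]
  T[3,:] = [+0.8333  +0.1667  +0.3333  +0.0000]
moduli |λ_i(T)| = 0.8314, 0.5247, 0.5199, 0.5199.
spectral radius ρ = 0.8314; 0.8314 < 1 ⇒ converges.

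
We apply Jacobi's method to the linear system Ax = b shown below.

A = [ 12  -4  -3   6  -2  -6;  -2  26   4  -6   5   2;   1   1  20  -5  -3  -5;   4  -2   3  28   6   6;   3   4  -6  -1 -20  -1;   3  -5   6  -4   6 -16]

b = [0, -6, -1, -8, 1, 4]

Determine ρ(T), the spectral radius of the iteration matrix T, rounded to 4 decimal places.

Diagonal D = diag(12, 26, 20, 28, -20, -16); L, U strict lower/upper.
Jacobi: T = -D⁻¹(L+U), T[5,4] = -(6)/(-16) = +0.3750; T[5,5] = 0.
  T[0,:] = [+0.0000  +0.3333  +0.2500  -0.5000  +0.1667  +0.5000]
  T[1,:] = [+0.0769  +0.0000  -0.1538  +0.2308  -0.1923  -0.0769]
  T[2,:] = [-0.0500  -0.0500  +0.0000  +0.2500  +0.1500  +0.2500]
  T[3,:] = [-0.1429  +0.0714  -0.1071  +0.0000  -0.2143  -0.2143]
  T[4,:] = [+0.1500  +0.2000  -0.3000  -0.0500  +0.0000  -0.0500]
  T[5,:] = [+0.1875  -0.3125  +0.3750  -0.2500  +0.3750  +0.0000]
|eigenvalues of T|: 0.6195, 0.4155, 0.3890, 0.2983, 0.2983, 0.0076.
spectral radius ρ = 0.6195; 0.6195 < 1, so it converges for any x₀.

0.6195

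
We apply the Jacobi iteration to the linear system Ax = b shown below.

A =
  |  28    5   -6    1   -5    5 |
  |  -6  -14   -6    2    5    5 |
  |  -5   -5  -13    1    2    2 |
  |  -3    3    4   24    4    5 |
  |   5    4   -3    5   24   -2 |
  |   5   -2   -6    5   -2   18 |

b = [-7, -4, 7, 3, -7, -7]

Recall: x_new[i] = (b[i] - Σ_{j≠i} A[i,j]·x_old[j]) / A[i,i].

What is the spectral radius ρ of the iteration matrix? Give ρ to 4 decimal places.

Diagonal D = diag(28, -14, -13, 24, 24, 18); L, U strict lower/upper.
T_J = -D⁻¹(L+U): T[5,1] = -(-2)/(18) = +0.1111; T[5,5] = 0.
  T[0,:] = [+0.0000  -0.1786  +0.2143  -0.0357  +0.1786  -0.1786]
  T[1,:] = [-0.4286  +0.0000  -0.4286  +0.1429  +0.3571  +0.3571]
  T[2,:] = [-0.3846  -0.3846  +0.0000  +0.0769  +0.1538  +0.1538]
  T[3,:] = [+0.1250  -0.1250  -0.1667  +0.0000  -0.1667  -0.2083]
  T[4,:] = [-0.2083  -0.1667  +0.1250  -0.2083  +0.0000  +0.0833]
  T[5,:] = [-0.2778  +0.1111  +0.3333  -0.2778  +0.1111  +0.0000]
|eigenvalues of T|: 0.5449, 0.3705, 0.3518, 0.3518, 0.2374, 0.2374.
ρ = 0.5449; 0.5449 < 1 ⇒ converges.

0.5449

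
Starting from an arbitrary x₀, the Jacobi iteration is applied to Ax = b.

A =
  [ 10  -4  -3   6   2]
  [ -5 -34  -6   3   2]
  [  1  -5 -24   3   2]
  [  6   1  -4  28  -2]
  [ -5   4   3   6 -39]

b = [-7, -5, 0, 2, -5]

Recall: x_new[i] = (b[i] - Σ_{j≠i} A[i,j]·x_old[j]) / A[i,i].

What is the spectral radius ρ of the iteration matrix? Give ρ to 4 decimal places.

A = D + L + U where D = diag(10, -34, -24, 28, -39).
Jacobi: T = -D⁻¹(L+U), T[0,2] = -(-3)/(10) = +0.3000; T[0,0] = 0.
  T[0,:] = [+0.0000 +0.4000 +0.3000 -0.6000 -0.2000]
  T[1,:] = [-0.1471 +0.0000 -0.1765 +0.0882 +0.0588]
  T[2,:] = [+0.0417 -0.2083 +0.0000 +0.1250 +0.0833]
  T[3,:] = [-0.2143 -0.0357 +0.1429 +0.0000 +0.0714]
  T[4,:] = [-0.1282 +0.1026 +0.0769 +0.1538 +0.0000]
eigenvalue magnitudes: 0.4123, 0.2878, 0.2878, 0.1736, 0.0106.
ρ = 0.4123; 0.4123 < 1, so it converges for any x₀.

0.4123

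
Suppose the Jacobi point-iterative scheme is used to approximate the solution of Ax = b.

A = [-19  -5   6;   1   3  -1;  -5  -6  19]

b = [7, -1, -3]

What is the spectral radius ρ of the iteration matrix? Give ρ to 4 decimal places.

0.6073

Diagonal D = diag(-19, 3, 19); L, U strict lower/upper.
Jacobi: T = -D⁻¹(L+U), T[2,1] = -(-6)/(19) = +0.3158; T[2,2] = 0.
  T[0,:] = [+0.0000 -0.2632 +0.3158]
  T[1,:] = [-0.3333 +0.0000 +0.3333]
  T[2,:] = [+0.2632 +0.3158 +0.0000]
moduli |λ_i(T)| = 0.6073, 0.3045, 0.3045.
spectral radius ρ = 0.6073; 0.6073 < 1: convergent.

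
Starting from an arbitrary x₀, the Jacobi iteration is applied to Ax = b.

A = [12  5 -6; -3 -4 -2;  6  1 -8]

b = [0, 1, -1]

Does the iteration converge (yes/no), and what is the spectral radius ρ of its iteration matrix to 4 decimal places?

A = D + L + U where D = diag(12, -4, -8).
T_J = -D⁻¹(L+U): T[2,0] = -(6)/(-8) = +0.7500; T[2,2] = 0.
  T[0,:] = [+0.0000, -0.4167, +0.5000]
  T[1,:] = [-0.7500, +0.0000, -0.5000]
  T[2,:] = [+0.7500, +0.1250, +0.0000]
|roots of det(T-λI)|: 0.8667, 0.6816, 0.1852.
spectral radius ρ = 0.8667; 0.8667 < 1, so it converges for any x₀.

yes, ρ = 0.8667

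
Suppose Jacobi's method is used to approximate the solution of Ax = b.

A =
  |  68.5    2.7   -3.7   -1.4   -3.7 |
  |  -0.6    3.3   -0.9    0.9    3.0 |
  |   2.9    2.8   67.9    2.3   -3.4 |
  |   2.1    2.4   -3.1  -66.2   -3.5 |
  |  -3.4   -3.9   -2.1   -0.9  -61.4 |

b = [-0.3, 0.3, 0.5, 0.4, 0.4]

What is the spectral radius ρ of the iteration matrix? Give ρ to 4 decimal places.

Write A = D+L+U with D = diag(68.5, 3.3, 67.9, -66.2, -61.4).
Jacobi T = -D⁻¹(L+U): T[4,2] = -(-2.1)/(-61.4) = -0.0342; T[4,4] = 0.
  T[0,:] = [+0.0000, -0.0394, +0.0540, +0.0204, +0.0540]
  T[1,:] = [+0.1818, +0.0000, +0.2727, -0.2727, -0.9091]
  T[2,:] = [-0.0427, -0.0412, +0.0000, -0.0339, +0.0501]
  T[3,:] = [+0.0317, +0.0363, -0.0468, +0.0000, -0.0529]
  T[4,:] = [-0.0554, -0.0635, -0.0342, -0.0147, +0.0000]
|roots of det(T-λI)|: 0.2226, 0.1587, 0.1587, 0.0317, 0.0314.
spectral radius ρ = 0.2226; 0.2226 < 1, so it converges for any x₀.

0.2226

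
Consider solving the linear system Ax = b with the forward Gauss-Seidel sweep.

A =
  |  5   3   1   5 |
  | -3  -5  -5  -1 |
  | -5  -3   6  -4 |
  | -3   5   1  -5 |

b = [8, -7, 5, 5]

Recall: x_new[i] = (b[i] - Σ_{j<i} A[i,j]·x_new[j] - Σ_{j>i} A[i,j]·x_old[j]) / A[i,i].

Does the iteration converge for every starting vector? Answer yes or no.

A = D + L + U where D = diag(5, -5, 6, -5).
Gauss-Seidel: T = -(D+L)⁻¹U, row 0 first, T[0,3] = -(5)/(5) = -1.0000; later rows by forward substitution.
  T[0,:] = [+0.0000  -0.6000  -0.2000  -1.0000]
  T[1,:] = [+0.0000  +0.3600  -0.8800  +0.4000]
  T[2,:] = [+0.0000  -0.3200  -0.6067  +0.0333]
  T[3,:] = [+0.0000  +0.6560  -0.8813  +1.0067]
eigenvalue magnitudes: 1.3539, 0.8122, 0.2183, 0.0000.
spectral radius ρ = 1.3539; 1.3539 > 1: divergent.

no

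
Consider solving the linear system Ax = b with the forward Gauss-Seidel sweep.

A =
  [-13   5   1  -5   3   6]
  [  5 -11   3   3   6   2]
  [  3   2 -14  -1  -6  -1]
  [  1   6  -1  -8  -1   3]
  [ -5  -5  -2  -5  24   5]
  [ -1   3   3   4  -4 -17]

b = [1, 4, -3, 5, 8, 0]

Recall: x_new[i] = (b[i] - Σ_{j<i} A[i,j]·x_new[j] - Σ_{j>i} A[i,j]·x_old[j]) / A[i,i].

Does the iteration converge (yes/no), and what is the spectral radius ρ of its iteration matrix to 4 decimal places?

A = D + L + U where D = diag(-13, -11, -14, -8, 24, -17).
GS T = -(D+L)⁻¹U: row 0 first, T[0,1] = -(5)/(-13) = +0.3846; later rows by forward substitution.
  T[0,:] = [+0.0000 +0.3846 +0.0769 -0.3846 +0.2308 +0.4615]
  T[1,:] = [+0.0000 +0.1748 +0.3077 +0.0979 +0.6503 +0.3916]
  T[2,:] = [+0.0000 +0.1074 +0.0604 -0.1399 -0.2862 +0.0834]
  T[3,:] = [+0.0000 +0.1658 +0.2328 +0.0428 +0.4274 +0.7160]
  T[4,:] = [+0.0000 +0.1600 +0.1337 -0.0625 +0.2488 +0.1255]
  T[5,:] = [+0.0000 +0.0285 +0.0838 +0.0400 +0.0927 +0.1956]
|roots of det(T-λI)|: 0.5288, 0.2012, 0.1507, 0.1479, 0.0048, 0.0000.
ρ(T) = max|λ| = 0.5288; 0.5288 < 1, so it converges for any x₀.

yes, ρ = 0.5288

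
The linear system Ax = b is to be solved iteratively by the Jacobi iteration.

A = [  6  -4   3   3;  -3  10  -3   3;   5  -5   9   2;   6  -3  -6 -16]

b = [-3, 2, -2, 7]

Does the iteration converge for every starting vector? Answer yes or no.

A = D + L + U where D = diag(6, 10, 9, -16).
Jacobi: T = -D⁻¹(L+U), T[3,2] = -(-6)/(-16) = -0.3750; T[3,3] = 0.
  T[0,:] = [+0.0000, +0.6667, -0.5000, -0.5000]
  T[1,:] = [+0.3000, +0.0000, +0.3000, -0.3000]
  T[2,:] = [-0.5556, +0.5556, +0.0000, -0.2222]
  T[3,:] = [+0.3750, -0.1875, -0.3750, +0.0000]
|λ(T)| sorted: 0.9086, 0.5450, 0.5450, 0.0695.
ρ = 0.9086; 0.9086 < 1: convergent.

yes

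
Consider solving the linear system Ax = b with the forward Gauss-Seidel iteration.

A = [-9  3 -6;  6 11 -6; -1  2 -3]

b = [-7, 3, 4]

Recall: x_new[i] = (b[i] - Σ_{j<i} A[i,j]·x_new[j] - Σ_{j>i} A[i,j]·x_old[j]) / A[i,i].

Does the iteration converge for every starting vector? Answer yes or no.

Split A = D + L + U, D = diag(-9, 11, -3).
Gauss-Seidel: T = -(D+L)⁻¹U, row 0 first, T[0,1] = -(3)/(-9) = +0.3333; later rows by forward substitution.
  T[0,:] = [+0.0000, +0.3333, -0.6667]
  T[1,:] = [+0.0000, -0.1818, +0.9091]
  T[2,:] = [+0.0000, -0.2323, +0.8283]
|roots of det(T-λI)|: 0.5327, 0.1138, 0.0000.
ρ = 0.5327; 0.5327 < 1: convergent.

yes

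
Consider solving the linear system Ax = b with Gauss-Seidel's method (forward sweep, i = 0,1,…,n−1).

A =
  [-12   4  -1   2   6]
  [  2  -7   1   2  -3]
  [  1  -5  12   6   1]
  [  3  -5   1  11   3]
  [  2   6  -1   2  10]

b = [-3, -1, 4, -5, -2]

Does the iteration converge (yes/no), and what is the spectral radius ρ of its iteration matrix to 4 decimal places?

Split A = D + L + U, D = diag(-12, -7, 12, 11, 10).
Gauss-Seidel: T = -(D+L)⁻¹U, row 0 first, T[0,4] = -(6)/(-12) = +0.5000; later rows by forward substitution.
  T[0,:] = [+0.0000, +0.3333, -0.0833, +0.1667, +0.5000]
  T[1,:] = [+0.0000, +0.0952, +0.1190, +0.3333, -0.2857]
  T[2,:] = [+0.0000, +0.0119, +0.0565, -0.3750, -0.2440]
  T[3,:] = [+0.0000, -0.0487, +0.0717, +0.1402, -0.5168]
  T[4,:] = [+0.0000, -0.1129, -0.0634, -0.2989, +0.1504]
|roots of det(T-λI)|: 0.5766, 0.1362, 0.1362, 0.1214, 0.0000.
ρ = 0.5766; 0.5766 < 1, so it converges for any x₀.

yes, ρ = 0.5766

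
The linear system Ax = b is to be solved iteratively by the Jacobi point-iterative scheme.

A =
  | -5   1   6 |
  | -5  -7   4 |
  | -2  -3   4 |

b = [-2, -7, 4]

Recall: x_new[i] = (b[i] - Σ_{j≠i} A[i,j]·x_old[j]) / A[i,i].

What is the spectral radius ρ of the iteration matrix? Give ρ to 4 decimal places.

A = D + L + U where D = diag(-5, -7, 4).
Jacobi T = -D⁻¹(L+U): T[0,1] = -(1)/(-5) = +0.2000; T[0,0] = 0.
  T[0,:] = [+0.0000, +0.2000, +1.2000]
  T[1,:] = [-0.7143, +0.0000, +0.5714]
  T[2,:] = [+0.5000, +0.7500, +0.0000]
|eigenvalues of T|: 1.1763, 0.7056, 0.7056.
ρ(T) = max|λ| = 1.1763; 1.1763 > 1: divergent.

1.1763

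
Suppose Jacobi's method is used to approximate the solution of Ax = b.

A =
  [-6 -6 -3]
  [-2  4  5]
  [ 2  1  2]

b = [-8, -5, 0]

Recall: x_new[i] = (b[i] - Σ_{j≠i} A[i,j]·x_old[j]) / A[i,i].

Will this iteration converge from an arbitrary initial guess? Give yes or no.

no

Diagonal D = diag(-6, 4, 2); L, U strict lower/upper.
T_J = -D⁻¹(L+U): T[1,0] = -(-2)/(4) = +0.5000; T[1,1] = 0.
  T[0,:] = [+0.0000  -1.0000  -0.5000]
  T[1,:] = [+0.5000  +0.0000  -1.2500]
  T[2,:] = [-1.0000  -0.5000  +0.0000]
|λ(T)| sorted: 1.2383, 0.9531, 0.9531.
ρ = 1.2383; 1.2383 > 1: divergent.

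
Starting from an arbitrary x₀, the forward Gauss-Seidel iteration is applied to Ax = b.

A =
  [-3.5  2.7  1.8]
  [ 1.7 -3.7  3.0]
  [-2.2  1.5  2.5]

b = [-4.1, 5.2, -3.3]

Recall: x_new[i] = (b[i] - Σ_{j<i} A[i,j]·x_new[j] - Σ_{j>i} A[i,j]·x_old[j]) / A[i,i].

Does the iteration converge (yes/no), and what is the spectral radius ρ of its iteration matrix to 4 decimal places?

yes, ρ = 0.8366

A = D + L + U where D = diag(-3.5, -3.7, 2.5).
GS T = -(D+L)⁻¹U: row 0 first, T[0,1] = -(2.7)/(-3.5) = +0.7714; later rows by forward substitution.
  T[0,:] = [+0.0000, +0.7714, +0.5143]
  T[1,:] = [+0.0000, +0.3544, +1.0471]
  T[2,:] = [+0.0000, +0.4662, -0.1757]
|eigenvalues of T|: 0.8366, 0.6579, 0.0000.
spectral radius ρ = 0.8366; 0.8366 < 1: convergent.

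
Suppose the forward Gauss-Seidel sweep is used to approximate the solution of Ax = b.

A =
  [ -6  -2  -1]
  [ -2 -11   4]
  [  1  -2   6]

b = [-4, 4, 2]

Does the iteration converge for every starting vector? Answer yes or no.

Diagonal D = diag(-6, -11, 6); L, U strict lower/upper.
Gauss-Seidel: T = -(D+L)⁻¹U, row 0 first, T[0,2] = -(-1)/(-6) = -0.1667; later rows by forward substitution.
  T[0,:] = [+0.0000  -0.3333  -0.1667]
  T[1,:] = [+0.0000  +0.0606  +0.3939]
  T[2,:] = [+0.0000  +0.0758  +0.1591]
|eigenvalues of T|: 0.2895, 0.0698, 0.0000.
ρ = 0.2895; 0.2895 < 1, so it converges for any x₀.

yes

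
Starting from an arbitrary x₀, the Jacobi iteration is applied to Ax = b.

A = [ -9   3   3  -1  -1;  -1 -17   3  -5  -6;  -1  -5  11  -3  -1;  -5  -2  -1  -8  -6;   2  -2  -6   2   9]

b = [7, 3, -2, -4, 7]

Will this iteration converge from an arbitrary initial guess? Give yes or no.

A = D + L + U where D = diag(-9, -17, 11, -8, 9).
Jacobi T = -D⁻¹(L+U): T[4,3] = -(2)/(9) = -0.2222; T[4,4] = 0.
  T[0,:] = [+0.0000 +0.3333 +0.3333 -0.1111 -0.1111]
  T[1,:] = [-0.0588 +0.0000 +0.1765 -0.2941 -0.3529]
  T[2,:] = [+0.0909 +0.4545 +0.0000 +0.2727 +0.0909]
  T[3,:] = [-0.6250 -0.2500 -0.1250 +0.0000 -0.7500]
  T[4,:] = [-0.2222 +0.2222 +0.6667 -0.2222 +0.0000]
|λ(T)| sorted: 0.8538, 0.4605, 0.4155, 0.4155, 0.0049.
spectral radius ρ = 0.8538; 0.8538 < 1 ⇒ converges.

yes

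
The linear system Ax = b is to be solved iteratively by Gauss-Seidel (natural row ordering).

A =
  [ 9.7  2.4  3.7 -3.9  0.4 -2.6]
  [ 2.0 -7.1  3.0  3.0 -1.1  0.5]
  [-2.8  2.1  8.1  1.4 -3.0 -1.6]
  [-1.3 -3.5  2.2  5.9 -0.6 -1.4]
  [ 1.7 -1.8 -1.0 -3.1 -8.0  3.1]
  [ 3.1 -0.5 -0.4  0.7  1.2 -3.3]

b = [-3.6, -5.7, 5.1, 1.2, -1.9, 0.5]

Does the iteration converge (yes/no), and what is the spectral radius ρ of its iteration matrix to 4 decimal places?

A = D + L + U where D = diag(9.7, -7.1, 8.1, 5.9, -8, -3.3).
T_GS = -(D+L)⁻¹U: row 0 first, T[0,3] = -(-3.9)/(9.7) = +0.4021; later rows by forward substitution.
  T[0,:] = [+0.0000  -0.2474  -0.3814  +0.4021  -0.0412  +0.2680]
  T[1,:] = [+0.0000  -0.0697  +0.3151  +0.5358  -0.1665  +0.1459]
  T[2,:] = [+0.0000  -0.0675  -0.2135  -0.1728  +0.3993  +0.2524]
  T[3,:] = [+0.0000  -0.0707  +0.1825  +0.4709  -0.1551  +0.2888]
  T[4,:] = [+0.0000  -0.0011  -0.1960  -0.1960  +0.0389  +0.2682]
  T[5,:] = [+0.0000  -0.2291  -0.4127  +0.3461  -0.0807  +0.3579]
|eigenvalues of T|: 0.5919, 0.4615, 0.4615, 0.1913, 0.0277, 0.0000.
ρ(T) = max|λ| = 0.5919; 0.5919 < 1: convergent.

yes, ρ = 0.5919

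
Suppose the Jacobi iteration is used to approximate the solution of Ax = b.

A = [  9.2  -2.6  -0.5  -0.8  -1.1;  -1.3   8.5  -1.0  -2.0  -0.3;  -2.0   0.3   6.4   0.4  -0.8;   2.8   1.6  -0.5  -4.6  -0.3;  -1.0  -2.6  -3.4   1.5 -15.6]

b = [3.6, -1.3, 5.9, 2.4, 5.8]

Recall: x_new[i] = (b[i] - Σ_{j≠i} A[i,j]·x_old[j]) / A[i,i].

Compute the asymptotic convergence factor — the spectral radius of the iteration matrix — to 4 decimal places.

0.5131

Write A = D+L+U with D = diag(9.2, 8.5, 6.4, -4.6, -15.6).
Jacobi T = -D⁻¹(L+U): T[2,1] = -(0.3)/(6.4) = -0.0469; T[2,2] = 0.
  T[0,:] = [+0.0000  +0.2826  +0.0543  +0.0870  +0.1196]
  T[1,:] = [+0.1529  +0.0000  +0.1176  +0.2353  +0.0353]
  T[2,:] = [+0.3125  -0.0469  +0.0000  -0.0625  +0.1250]
  T[3,:] = [+0.6087  +0.3478  -0.1087  +0.0000  -0.0652]
  T[4,:] = [-0.0641  -0.1667  -0.2179  +0.0962  +0.0000]
eigenvalue magnitudes: 0.5131, 0.3654, 0.3654, 0.2188, 0.2188.
ρ(T) = max|λ| = 0.5131; 0.5131 < 1 ⇒ converges.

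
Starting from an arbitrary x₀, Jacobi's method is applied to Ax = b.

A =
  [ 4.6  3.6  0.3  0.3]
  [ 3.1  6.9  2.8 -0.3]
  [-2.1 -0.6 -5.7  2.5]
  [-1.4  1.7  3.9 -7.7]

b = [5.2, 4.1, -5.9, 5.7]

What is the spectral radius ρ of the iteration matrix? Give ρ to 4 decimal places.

Split A = D + L + U, D = diag(4.6, 6.9, -5.7, -7.7).
Jacobi: T = -D⁻¹(L+U), T[0,3] = -(0.3)/(4.6) = -0.0652; T[0,0] = 0.
  T[0,:] = [+0.0000 -0.7826 -0.0652 -0.0652]
  T[1,:] = [-0.4493 +0.0000 -0.4058 +0.0435]
  T[2,:] = [-0.3684 -0.1053 +0.0000 +0.4386]
  T[3,:] = [-0.1818 +0.2208 +0.5065 +0.0000]
|eigenvalues of T|: 0.8222, 0.6142, 0.6142, 0.3184.
spectral radius ρ = 0.8222; 0.8222 < 1: convergent.

0.8222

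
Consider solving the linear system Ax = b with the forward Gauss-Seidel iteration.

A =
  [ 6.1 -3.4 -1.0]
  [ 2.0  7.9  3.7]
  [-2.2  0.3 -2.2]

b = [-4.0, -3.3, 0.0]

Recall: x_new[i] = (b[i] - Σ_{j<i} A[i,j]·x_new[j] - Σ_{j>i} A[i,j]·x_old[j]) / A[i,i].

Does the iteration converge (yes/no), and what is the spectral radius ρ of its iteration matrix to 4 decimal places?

yes, ρ = 0.7315

Write A = D+L+U with D = diag(6.1, 7.9, -2.2).
GS T = -(D+L)⁻¹U: row 0 first, T[0,2] = -(-1)/(6.1) = +0.1639; later rows by forward substitution.
  T[0,:] = [+0.0000 +0.5574 +0.1639]
  T[1,:] = [+0.0000 -0.1411 -0.5099]
  T[2,:] = [+0.0000 -0.5766 -0.2335]
|λ(T)| sorted: 0.7315, 0.3569, 0.0000.
spectral radius ρ = 0.7315; 0.7315 < 1 ⇒ converges.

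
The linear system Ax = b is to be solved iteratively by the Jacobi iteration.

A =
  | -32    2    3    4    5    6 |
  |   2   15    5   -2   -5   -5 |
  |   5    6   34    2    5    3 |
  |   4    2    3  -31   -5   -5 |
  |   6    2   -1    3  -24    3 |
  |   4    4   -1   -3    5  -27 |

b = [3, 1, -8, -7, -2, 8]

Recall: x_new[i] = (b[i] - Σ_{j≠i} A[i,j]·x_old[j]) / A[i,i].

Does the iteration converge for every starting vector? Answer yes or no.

yes

Write A = D+L+U with D = diag(-32, 15, 34, -31, -24, -27).
Jacobi: T = -D⁻¹(L+U), T[4,1] = -(2)/(-24) = +0.0833; T[4,4] = 0.
  T[0,:] = [+0.0000 +0.0625 +0.0938 +0.1250 +0.1562 +0.1875]
  T[1,:] = [-0.1333 +0.0000 -0.3333 +0.1333 +0.3333 +0.3333]
  T[2,:] = [-0.1471 -0.1765 +0.0000 -0.0588 -0.1471 -0.0882]
  T[3,:] = [+0.1290 +0.0645 +0.0968 +0.0000 -0.1613 -0.1613]
  T[4,:] = [+0.2500 +0.0833 -0.0417 +0.1250 +0.0000 +0.1250]
  T[5,:] = [+0.1481 +0.1481 -0.0370 -0.1111 +0.1852 +0.0000]
eigenvalue magnitudes: 0.5122, 0.3905, 0.1722, 0.0828, 0.0802, 0.0479.
spectral radius ρ = 0.5122; 0.5122 < 1 ⇒ converges.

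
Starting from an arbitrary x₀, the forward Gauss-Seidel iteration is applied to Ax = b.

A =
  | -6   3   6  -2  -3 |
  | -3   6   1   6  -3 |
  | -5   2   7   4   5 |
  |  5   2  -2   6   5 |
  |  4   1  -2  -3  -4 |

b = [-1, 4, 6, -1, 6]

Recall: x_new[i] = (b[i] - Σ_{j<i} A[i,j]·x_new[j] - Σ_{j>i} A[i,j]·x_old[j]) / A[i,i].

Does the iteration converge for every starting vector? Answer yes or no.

Let D = diag(-6, 6, 7, 6, -4); L, U the strict triangles.
T_GS = -(D+L)⁻¹U: row 0 first, T[0,2] = -(6)/(-6) = +1.0000; later rows by forward substitution.
  T[0,:] = [+0.0000 +0.5000 +1.0000 -0.3333 -0.5000]
  T[1,:] = [+0.0000 +0.2500 +0.3333 -1.1667 +0.2500]
  T[2,:] = [+0.0000 +0.2857 +0.6190 -0.4762 -1.1429]
  T[3,:] = [+0.0000 -0.4048 -0.7381 +0.5079 -0.8810]
  T[4,:] = [+0.0000 +0.7232 +1.3274 -0.7679 +0.7946]
|roots of det(T-λI)|: 1.4678, 0.5914, 0.5914, 0.0773, 0.0000.
ρ = 1.4678; 1.4678 > 1 ⇒ diverges.

no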